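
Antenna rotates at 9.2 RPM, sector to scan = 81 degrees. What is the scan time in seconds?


t = 81 / (9.2 * 360) * 60 = 1.47 s

1.47 s


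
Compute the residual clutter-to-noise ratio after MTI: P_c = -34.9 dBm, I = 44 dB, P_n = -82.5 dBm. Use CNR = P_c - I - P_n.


CNR = -34.9 - 44 - (-82.5) = 3.6 dB

3.6 dB


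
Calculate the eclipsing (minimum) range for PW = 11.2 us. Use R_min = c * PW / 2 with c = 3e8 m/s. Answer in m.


R_min = 3e8 * 11.2e-6 / 2 = 1680.0 m

1680.0 m


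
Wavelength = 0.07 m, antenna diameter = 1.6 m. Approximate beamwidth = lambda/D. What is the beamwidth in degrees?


BW_rad = 0.07 / 1.6 = 0.04375
BW_deg = 2.51 degrees

2.51 degrees


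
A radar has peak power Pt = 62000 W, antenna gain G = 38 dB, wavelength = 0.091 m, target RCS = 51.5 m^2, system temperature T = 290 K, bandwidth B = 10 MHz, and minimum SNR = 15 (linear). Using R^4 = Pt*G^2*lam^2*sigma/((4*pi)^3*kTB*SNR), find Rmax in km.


G_lin = 10^(38/10) = 6309.573445
R^4 = 62000 * 6309.573445^2 * 0.091^2 * 51.5 / ((4*pi)^3 * 1.38e-23 * 290 * 10000000.0 * 15)
R^4 = 8.83657e20 m^4
R_max = (8.83657e20)^(1/4) = 172413.4 m = 172.4 km

172.4 km


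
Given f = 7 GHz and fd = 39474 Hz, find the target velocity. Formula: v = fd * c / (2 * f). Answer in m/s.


v = 39474 * 3e8 / (2 * 7000000000.0) = 845.9 m/s

845.9 m/s


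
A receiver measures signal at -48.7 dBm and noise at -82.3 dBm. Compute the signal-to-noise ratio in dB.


SNR = -48.7 - (-82.3) = 33.6 dB

33.6 dB


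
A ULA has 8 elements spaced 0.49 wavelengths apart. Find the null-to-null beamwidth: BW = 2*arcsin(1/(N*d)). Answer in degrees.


1/(N*d) = 1/(8*0.49) = 0.255102
BW = 2*arcsin(0.255102) = 29.6 degrees

29.6 degrees


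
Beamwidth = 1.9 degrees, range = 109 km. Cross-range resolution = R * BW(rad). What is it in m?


BW_rad = 0.033161256
CR = 109000 * 0.033161256 = 3614.6 m

3614.6 m


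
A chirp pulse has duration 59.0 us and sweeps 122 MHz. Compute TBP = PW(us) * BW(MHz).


TBP = 59.0 * 122 = 7198.0

7198.0


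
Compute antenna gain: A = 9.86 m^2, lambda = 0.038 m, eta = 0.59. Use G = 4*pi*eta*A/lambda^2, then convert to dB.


G_linear = 4*pi*0.59*9.86/0.038^2 = 50625.76
G_dB = 10*log10(50625.76) = 47.0 dB

47.0 dB


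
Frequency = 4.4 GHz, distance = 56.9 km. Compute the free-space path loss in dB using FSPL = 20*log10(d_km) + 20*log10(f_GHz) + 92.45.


20*log10(56.9) = 35.1
20*log10(4.4) = 12.87
FSPL = 140.4 dB

140.4 dB


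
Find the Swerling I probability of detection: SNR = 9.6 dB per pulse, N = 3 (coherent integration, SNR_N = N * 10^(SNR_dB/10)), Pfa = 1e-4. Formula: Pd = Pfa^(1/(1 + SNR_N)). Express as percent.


SNR_lin = 10^(9.6/10) = 9.12011
SNR_N = 3 * 9.12011 = 27.36033
1/(1 + SNR_N) = 1/28.36033 = 0.0352605
Pd = (1e-4)^0.0352605 = 0.7227
Pd = 72.3%

72.3%


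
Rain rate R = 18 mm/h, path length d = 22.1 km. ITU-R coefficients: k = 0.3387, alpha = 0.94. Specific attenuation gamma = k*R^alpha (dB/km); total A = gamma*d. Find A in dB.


gamma = 0.3387 * 18^0.94 = 5.125914 dB/km
A = 5.125914 * 22.1 = 113.28 dB

113.28 dB


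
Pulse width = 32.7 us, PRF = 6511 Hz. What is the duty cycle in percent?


DC = 32.7e-6 * 6511 * 100 = 21.29%

21.29%


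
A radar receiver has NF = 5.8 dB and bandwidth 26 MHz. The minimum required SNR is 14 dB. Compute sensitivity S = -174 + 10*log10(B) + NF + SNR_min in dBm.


10*log10(26000000.0) = 74.15
S = -174 + 74.15 + 5.8 + 14 = -80.1 dBm

-80.1 dBm


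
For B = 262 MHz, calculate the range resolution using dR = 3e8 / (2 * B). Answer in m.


dR = 3e8 / (2 * 262000000.0) = 0.57 m

0.57 m


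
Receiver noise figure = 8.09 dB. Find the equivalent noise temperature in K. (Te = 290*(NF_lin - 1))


NF_lin = 10^(8.09/10) = 6.441693
Te = 290 * (6.441693 - 1) = 1578.1 K

1578.1 K


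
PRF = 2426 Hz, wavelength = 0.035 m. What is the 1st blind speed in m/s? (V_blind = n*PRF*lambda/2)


V_blind = 1 * 2426 * 0.035 / 2 = 42.5 m/s

42.5 m/s


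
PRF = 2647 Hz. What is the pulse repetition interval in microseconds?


PRI = 1/2647 = 0.0003777862 s = 377.8 us

377.8 us


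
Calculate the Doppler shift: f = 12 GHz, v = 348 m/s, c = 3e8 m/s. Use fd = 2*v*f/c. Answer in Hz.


fd = 2 * 348 * 12000000000.0 / 3e8 = 27840.0 Hz

27840.0 Hz


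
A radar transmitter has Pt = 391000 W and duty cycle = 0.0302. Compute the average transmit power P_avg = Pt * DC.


P_avg = 391000 * 0.0302 = 11808.2 W

11808.2 W


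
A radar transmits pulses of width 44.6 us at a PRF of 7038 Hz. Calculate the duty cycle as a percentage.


DC = 44.6e-6 * 7038 * 100 = 31.39%

31.39%


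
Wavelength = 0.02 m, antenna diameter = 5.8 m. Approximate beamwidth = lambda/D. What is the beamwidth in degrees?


BW_rad = 0.02 / 5.8 = 0.003448
BW_deg = 0.2 degrees

0.2 degrees


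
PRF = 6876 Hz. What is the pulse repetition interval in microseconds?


PRI = 1/6876 = 0.0001454334 s = 145.4 us

145.4 us


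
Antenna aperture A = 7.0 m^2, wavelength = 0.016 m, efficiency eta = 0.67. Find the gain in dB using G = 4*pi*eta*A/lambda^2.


G_linear = 4*pi*0.67*7.0/0.016^2 = 230219.84
G_dB = 10*log10(230219.84) = 53.6 dB

53.6 dB


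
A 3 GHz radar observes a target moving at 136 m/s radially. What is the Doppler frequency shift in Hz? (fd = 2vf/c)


fd = 2 * 136 * 3000000000.0 / 3e8 = 2720.0 Hz

2720.0 Hz


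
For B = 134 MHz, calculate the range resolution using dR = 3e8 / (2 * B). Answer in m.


dR = 3e8 / (2 * 134000000.0) = 1.12 m

1.12 m


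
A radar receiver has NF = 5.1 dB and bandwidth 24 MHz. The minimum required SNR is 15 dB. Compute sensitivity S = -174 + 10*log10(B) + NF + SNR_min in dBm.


10*log10(24000000.0) = 73.8
S = -174 + 73.8 + 5.1 + 15 = -80.1 dBm

-80.1 dBm


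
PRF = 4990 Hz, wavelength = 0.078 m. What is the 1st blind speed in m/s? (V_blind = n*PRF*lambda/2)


V_blind = 1 * 4990 * 0.078 / 2 = 194.6 m/s

194.6 m/s


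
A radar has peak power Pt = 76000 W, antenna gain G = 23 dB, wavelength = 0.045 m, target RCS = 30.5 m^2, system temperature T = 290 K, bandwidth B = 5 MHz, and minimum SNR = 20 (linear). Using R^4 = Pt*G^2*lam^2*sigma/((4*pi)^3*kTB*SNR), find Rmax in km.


G_lin = 10^(23/10) = 199.526231
R^4 = 76000 * 199.526231^2 * 0.045^2 * 30.5 / ((4*pi)^3 * 1.38e-23 * 290 * 5000000.0 * 20)
R^4 = 2.35305e17 m^4
R_max = (2.35305e17)^(1/4) = 22024.6 m = 22.0 km

22.0 km


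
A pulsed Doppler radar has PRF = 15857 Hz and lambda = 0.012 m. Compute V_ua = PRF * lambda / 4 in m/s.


V_ua = 15857 * 0.012 / 4 = 47.6 m/s

47.6 m/s


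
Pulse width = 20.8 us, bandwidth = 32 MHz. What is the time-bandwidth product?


TBP = 20.8 * 32 = 665.6

665.6


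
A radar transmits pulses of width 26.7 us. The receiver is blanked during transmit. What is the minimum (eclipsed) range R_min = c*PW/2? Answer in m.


R_min = 3e8 * 26.7e-6 / 2 = 4005.0 m

4005.0 m


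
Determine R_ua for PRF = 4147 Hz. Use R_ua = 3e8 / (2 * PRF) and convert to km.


R_ua = 3e8 / (2 * 4147) = 36170.7 m = 36.2 km

36.2 km


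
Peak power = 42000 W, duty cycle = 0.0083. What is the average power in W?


P_avg = 42000 * 0.0083 = 348.6 W

348.6 W


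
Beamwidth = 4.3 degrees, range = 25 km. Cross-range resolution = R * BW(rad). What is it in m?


BW_rad = 0.075049158
CR = 25000 * 0.075049158 = 1876.2 m

1876.2 m


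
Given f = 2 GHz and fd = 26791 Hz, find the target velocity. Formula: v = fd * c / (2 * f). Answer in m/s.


v = 26791 * 3e8 / (2 * 2000000000.0) = 2009.3 m/s

2009.3 m/s


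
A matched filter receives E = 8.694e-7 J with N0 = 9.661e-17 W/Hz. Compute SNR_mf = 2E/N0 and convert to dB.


SNR_lin = 2 * 8.694e-7 / 9.661e-17 = 1.8e10
SNR_dB = 10*log10(1.8e10) = 102.6 dB

102.6 dB


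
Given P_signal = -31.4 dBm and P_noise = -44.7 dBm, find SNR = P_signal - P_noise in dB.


SNR = -31.4 - (-44.7) = 13.3 dB

13.3 dB


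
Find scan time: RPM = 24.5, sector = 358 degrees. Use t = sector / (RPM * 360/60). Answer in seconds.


t = 358 / (24.5 * 360) * 60 = 2.44 s

2.44 s


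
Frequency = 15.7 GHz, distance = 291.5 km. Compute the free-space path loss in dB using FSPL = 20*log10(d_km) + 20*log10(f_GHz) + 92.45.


20*log10(291.5) = 49.29
20*log10(15.7) = 23.92
FSPL = 165.7 dB

165.7 dB


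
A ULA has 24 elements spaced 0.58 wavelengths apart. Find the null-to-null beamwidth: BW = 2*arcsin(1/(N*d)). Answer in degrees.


1/(N*d) = 1/(24*0.58) = 0.071839
BW = 2*arcsin(0.071839) = 8.2 degrees

8.2 degrees


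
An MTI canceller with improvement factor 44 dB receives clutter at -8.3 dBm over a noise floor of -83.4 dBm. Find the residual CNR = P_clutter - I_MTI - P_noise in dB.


CNR = -8.3 - 44 - (-83.4) = 31.1 dB

31.1 dB


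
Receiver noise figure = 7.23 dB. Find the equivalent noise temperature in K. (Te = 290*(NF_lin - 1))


NF_lin = 10^(7.23/10) = 5.284453
Te = 290 * (5.284453 - 1) = 1242.5 K

1242.5 K


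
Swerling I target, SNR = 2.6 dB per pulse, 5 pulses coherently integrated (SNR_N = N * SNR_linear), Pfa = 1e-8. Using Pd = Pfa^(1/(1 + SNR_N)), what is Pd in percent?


SNR_lin = 10^(2.6/10) = 1.8197
SNR_N = 5 * 1.8197 = 9.0985
1/(1 + SNR_N) = 1/10.0985 = 0.0990246
Pd = (1e-8)^0.0990246 = 0.16136
Pd = 16.1%

16.1%


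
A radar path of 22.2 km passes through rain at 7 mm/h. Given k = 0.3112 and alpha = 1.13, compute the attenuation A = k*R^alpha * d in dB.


gamma = 0.3112 * 7^1.13 = 2.805436 dB/km
A = 2.805436 * 22.2 = 62.28 dB

62.28 dB


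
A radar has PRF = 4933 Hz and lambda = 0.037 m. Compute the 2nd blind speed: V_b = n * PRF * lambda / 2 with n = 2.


V_blind = 2 * 4933 * 0.037 / 2 = 182.5 m/s

182.5 m/s


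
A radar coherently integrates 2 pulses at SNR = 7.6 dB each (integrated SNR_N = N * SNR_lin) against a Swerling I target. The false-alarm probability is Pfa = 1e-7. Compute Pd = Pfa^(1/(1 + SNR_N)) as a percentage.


SNR_lin = 10^(7.6/10) = 5.7544
SNR_N = 2 * 5.7544 = 11.5088
1/(1 + SNR_N) = 1/12.5088 = 0.0799437
Pd = (1e-7)^0.0799437 = 0.27567
Pd = 27.6%

27.6%


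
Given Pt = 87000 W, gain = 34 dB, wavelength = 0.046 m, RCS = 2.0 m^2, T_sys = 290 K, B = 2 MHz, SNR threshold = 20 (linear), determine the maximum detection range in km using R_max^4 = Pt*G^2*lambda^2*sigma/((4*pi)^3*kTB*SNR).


G_lin = 10^(34/10) = 2511.886432
R^4 = 87000 * 2511.886432^2 * 0.046^2 * 2.0 / ((4*pi)^3 * 1.38e-23 * 290 * 2000000.0 * 20)
R^4 = 7.31304e18 m^4
R_max = (7.31304e18)^(1/4) = 52002.5 m = 52.0 km

52.0 km


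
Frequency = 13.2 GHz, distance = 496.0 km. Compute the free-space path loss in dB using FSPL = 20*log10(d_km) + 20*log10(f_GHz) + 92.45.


20*log10(496.0) = 53.91
20*log10(13.2) = 22.41
FSPL = 168.8 dB

168.8 dB


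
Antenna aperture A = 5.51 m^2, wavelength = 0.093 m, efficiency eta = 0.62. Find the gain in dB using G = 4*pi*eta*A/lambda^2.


G_linear = 4*pi*0.62*5.51/0.093^2 = 4963.49
G_dB = 10*log10(4963.49) = 37.0 dB

37.0 dB


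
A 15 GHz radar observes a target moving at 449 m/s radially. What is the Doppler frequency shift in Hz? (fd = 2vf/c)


fd = 2 * 449 * 15000000000.0 / 3e8 = 44900.0 Hz

44900.0 Hz


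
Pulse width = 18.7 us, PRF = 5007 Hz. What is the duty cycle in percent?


DC = 18.7e-6 * 5007 * 100 = 9.36%

9.36%


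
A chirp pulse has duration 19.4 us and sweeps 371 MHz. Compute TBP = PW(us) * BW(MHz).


TBP = 19.4 * 371 = 7197.4

7197.4


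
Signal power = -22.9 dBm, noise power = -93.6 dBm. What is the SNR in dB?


SNR = -22.9 - (-93.6) = 70.7 dB

70.7 dB


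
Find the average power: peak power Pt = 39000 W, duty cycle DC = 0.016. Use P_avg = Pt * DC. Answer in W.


P_avg = 39000 * 0.016 = 624.0 W

624.0 W


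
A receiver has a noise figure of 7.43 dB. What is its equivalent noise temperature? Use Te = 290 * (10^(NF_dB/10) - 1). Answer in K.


NF_lin = 10^(7.43/10) = 5.533501
Te = 290 * (5.533501 - 1) = 1314.7 K

1314.7 K


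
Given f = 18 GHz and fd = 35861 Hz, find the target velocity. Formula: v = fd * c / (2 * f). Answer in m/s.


v = 35861 * 3e8 / (2 * 18000000000.0) = 298.8 m/s

298.8 m/s


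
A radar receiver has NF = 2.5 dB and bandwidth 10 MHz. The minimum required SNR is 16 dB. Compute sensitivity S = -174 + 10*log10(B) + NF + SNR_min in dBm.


10*log10(10000000.0) = 70.0
S = -174 + 70.0 + 2.5 + 16 = -85.5 dBm

-85.5 dBm


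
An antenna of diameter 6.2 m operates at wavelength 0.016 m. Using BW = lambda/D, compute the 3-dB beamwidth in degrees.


BW_rad = 0.016 / 6.2 = 0.002581
BW_deg = 0.15 degrees

0.15 degrees


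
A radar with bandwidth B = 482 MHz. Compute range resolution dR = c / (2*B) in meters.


dR = 3e8 / (2 * 482000000.0) = 0.31 m

0.31 m


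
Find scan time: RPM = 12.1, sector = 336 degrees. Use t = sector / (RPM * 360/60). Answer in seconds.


t = 336 / (12.1 * 360) * 60 = 4.63 s

4.63 s


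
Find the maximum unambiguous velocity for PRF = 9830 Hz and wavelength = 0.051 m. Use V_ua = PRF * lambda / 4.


V_ua = 9830 * 0.051 / 4 = 125.3 m/s

125.3 m/s


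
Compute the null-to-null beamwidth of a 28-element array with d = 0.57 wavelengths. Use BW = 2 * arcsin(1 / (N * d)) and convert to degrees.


1/(N*d) = 1/(28*0.57) = 0.062657
BW = 2*arcsin(0.062657) = 7.2 degrees

7.2 degrees


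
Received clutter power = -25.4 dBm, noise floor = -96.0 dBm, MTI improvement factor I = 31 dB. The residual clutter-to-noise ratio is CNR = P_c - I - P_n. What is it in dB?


CNR = -25.4 - 31 - (-96.0) = 39.6 dB

39.6 dB


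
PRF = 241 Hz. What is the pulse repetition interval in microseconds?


PRI = 1/241 = 0.0041493776 s = 4149.4 us

4149.4 us


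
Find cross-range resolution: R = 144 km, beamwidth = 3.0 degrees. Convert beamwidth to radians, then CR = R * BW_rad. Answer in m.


BW_rad = 0.052359878
CR = 144000 * 0.052359878 = 7539.8 m

7539.8 m


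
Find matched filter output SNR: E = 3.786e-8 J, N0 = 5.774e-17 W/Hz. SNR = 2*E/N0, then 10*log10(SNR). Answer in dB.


SNR_lin = 2 * 3.786e-8 / 5.774e-17 = 1.311e9
SNR_dB = 10*log10(1.311e9) = 91.2 dB

91.2 dB


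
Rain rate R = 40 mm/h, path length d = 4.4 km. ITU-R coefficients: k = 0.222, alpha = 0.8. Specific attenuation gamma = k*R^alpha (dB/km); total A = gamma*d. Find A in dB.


gamma = 0.222 * 40^0.8 = 4.246205 dB/km
A = 4.246205 * 4.4 = 18.68 dB

18.68 dB


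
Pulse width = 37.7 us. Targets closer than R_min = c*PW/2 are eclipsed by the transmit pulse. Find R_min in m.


R_min = 3e8 * 37.7e-6 / 2 = 5655.0 m

5655.0 m


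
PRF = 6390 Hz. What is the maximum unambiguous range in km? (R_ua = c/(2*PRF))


R_ua = 3e8 / (2 * 6390) = 23474.2 m = 23.5 km

23.5 km


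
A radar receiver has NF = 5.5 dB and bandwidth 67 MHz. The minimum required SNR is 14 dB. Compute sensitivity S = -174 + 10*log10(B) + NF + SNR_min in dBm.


10*log10(67000000.0) = 78.26
S = -174 + 78.26 + 5.5 + 14 = -76.2 dBm

-76.2 dBm


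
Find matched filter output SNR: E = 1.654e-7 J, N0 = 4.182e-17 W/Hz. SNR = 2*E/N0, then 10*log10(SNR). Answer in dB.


SNR_lin = 2 * 1.654e-7 / 4.182e-17 = 7.91e9
SNR_dB = 10*log10(7.91e9) = 99.0 dB

99.0 dB


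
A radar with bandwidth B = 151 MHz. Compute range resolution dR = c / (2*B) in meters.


dR = 3e8 / (2 * 151000000.0) = 0.99 m

0.99 m


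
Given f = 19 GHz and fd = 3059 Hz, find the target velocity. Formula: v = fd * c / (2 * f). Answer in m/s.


v = 3059 * 3e8 / (2 * 19000000000.0) = 24.2 m/s

24.2 m/s


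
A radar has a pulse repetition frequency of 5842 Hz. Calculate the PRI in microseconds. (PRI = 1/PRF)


PRI = 1/5842 = 0.0001711743 s = 171.2 us

171.2 us


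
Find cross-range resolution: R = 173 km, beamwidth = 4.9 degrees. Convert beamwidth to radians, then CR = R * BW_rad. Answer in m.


BW_rad = 0.085521133
CR = 173000 * 0.085521133 = 14795.2 m

14795.2 m


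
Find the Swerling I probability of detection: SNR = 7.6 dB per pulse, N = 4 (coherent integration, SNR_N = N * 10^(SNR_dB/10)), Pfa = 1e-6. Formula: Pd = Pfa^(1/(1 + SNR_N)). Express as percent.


SNR_lin = 10^(7.6/10) = 5.7544
SNR_N = 4 * 5.7544 = 23.0176
1/(1 + SNR_N) = 1/24.0176 = 0.0416361
Pd = (1e-6)^0.0416361 = 0.56258
Pd = 56.3%

56.3%


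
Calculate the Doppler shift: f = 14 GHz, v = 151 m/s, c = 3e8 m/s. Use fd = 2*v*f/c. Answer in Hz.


fd = 2 * 151 * 14000000000.0 / 3e8 = 14093.3 Hz

14093.3 Hz


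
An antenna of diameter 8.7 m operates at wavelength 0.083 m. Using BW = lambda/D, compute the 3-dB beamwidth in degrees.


BW_rad = 0.083 / 8.7 = 0.00954
BW_deg = 0.55 degrees

0.55 degrees


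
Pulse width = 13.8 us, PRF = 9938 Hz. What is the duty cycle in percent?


DC = 13.8e-6 * 9938 * 100 = 13.71%

13.71%


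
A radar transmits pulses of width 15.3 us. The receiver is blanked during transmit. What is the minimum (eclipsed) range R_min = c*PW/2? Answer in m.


R_min = 3e8 * 15.3e-6 / 2 = 2295.0 m

2295.0 m


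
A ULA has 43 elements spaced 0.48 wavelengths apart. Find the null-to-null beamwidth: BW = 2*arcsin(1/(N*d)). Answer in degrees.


1/(N*d) = 1/(43*0.48) = 0.04845
BW = 2*arcsin(0.04845) = 5.6 degrees

5.6 degrees


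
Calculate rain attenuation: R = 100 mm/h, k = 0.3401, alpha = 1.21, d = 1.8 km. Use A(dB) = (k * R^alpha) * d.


gamma = 0.3401 * 100^1.21 = 89.455414 dB/km
A = 89.455414 * 1.8 = 161.02 dB

161.02 dB


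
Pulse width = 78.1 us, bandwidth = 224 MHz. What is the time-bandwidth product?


TBP = 78.1 * 224 = 17494.4

17494.4


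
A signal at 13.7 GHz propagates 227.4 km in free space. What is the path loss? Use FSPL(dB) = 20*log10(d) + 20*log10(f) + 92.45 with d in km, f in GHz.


20*log10(227.4) = 47.14
20*log10(13.7) = 22.73
FSPL = 162.3 dB

162.3 dB


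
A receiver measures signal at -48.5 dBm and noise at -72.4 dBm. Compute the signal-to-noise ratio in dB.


SNR = -48.5 - (-72.4) = 23.9 dB

23.9 dB


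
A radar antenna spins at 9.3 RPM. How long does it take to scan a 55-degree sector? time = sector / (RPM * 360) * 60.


t = 55 / (9.3 * 360) * 60 = 0.99 s

0.99 s


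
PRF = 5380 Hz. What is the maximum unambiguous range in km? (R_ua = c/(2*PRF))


R_ua = 3e8 / (2 * 5380) = 27881.0 m = 27.9 km

27.9 km


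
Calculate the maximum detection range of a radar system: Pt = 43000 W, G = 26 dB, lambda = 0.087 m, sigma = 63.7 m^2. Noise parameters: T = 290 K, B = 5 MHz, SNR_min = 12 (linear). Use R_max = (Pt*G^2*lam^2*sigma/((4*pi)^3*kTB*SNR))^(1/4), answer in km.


G_lin = 10^(26/10) = 398.107171
R^4 = 43000 * 398.107171^2 * 0.087^2 * 63.7 / ((4*pi)^3 * 1.38e-23 * 290 * 5000000.0 * 12)
R^4 = 6.89586e18 m^4
R_max = (6.89586e18)^(1/4) = 51244.5 m = 51.2 km

51.2 km


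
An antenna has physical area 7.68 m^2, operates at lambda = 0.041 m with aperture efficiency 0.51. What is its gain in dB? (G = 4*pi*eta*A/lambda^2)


G_linear = 4*pi*0.51*7.68/0.041^2 = 29280.17
G_dB = 10*log10(29280.17) = 44.7 dB

44.7 dB


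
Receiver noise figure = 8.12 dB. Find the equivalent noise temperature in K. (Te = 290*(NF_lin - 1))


NF_lin = 10^(8.12/10) = 6.486344
Te = 290 * (6.486344 - 1) = 1591.0 K

1591.0 K


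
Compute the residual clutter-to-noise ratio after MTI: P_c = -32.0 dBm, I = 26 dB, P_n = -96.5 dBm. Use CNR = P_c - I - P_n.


CNR = -32.0 - 26 - (-96.5) = 38.5 dB

38.5 dB


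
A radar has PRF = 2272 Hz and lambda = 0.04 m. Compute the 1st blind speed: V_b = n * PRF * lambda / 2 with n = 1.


V_blind = 1 * 2272 * 0.04 / 2 = 45.4 m/s

45.4 m/s


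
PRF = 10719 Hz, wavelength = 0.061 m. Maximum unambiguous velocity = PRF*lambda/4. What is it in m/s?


V_ua = 10719 * 0.061 / 4 = 163.5 m/s

163.5 m/s


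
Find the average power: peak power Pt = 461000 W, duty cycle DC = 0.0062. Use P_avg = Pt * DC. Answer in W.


P_avg = 461000 * 0.0062 = 2858.2 W

2858.2 W


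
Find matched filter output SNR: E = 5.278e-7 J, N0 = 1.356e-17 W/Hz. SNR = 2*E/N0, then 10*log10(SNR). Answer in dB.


SNR_lin = 2 * 5.278e-7 / 1.356e-17 = 7.785e10
SNR_dB = 10*log10(7.785e10) = 108.9 dB

108.9 dB


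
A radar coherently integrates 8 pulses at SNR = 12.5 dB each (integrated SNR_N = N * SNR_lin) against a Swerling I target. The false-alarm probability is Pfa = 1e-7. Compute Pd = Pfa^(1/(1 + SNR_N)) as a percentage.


SNR_lin = 10^(12.5/10) = 17.78279
SNR_N = 8 * 17.78279 = 142.26232
1/(1 + SNR_N) = 1/143.26232 = 0.0069802
Pd = (1e-7)^0.0069802 = 0.89359
Pd = 89.4%

89.4%


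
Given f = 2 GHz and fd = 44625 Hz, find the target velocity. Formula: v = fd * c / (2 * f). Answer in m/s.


v = 44625 * 3e8 / (2 * 2000000000.0) = 3346.9 m/s

3346.9 m/s


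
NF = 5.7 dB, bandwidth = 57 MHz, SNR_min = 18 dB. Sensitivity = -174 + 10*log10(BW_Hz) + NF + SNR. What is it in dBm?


10*log10(57000000.0) = 77.56
S = -174 + 77.56 + 5.7 + 18 = -72.7 dBm

-72.7 dBm


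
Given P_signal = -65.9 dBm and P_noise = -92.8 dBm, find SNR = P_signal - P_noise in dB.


SNR = -65.9 - (-92.8) = 26.9 dB

26.9 dB


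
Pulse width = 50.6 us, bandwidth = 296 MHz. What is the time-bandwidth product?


TBP = 50.6 * 296 = 14977.6

14977.6


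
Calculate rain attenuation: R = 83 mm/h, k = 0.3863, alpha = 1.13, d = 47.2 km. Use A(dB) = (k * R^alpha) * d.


gamma = 0.3863 * 83^1.13 = 56.948587 dB/km
A = 56.948587 * 47.2 = 2687.97 dB

2687.97 dB


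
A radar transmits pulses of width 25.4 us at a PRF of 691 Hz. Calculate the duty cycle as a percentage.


DC = 25.4e-6 * 691 * 100 = 1.76%

1.76%


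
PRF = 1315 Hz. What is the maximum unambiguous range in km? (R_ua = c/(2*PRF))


R_ua = 3e8 / (2 * 1315) = 114068.4 m = 114.1 km

114.1 km


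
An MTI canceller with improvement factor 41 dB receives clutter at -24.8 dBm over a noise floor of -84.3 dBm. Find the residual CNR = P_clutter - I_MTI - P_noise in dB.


CNR = -24.8 - 41 - (-84.3) = 18.5 dB

18.5 dB


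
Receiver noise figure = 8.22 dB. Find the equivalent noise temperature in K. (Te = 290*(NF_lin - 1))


NF_lin = 10^(8.22/10) = 6.637431
Te = 290 * (6.637431 - 1) = 1634.9 K

1634.9 K


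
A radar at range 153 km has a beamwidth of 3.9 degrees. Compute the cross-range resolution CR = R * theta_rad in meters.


BW_rad = 0.068067841
CR = 153000 * 0.068067841 = 10414.4 m

10414.4 m


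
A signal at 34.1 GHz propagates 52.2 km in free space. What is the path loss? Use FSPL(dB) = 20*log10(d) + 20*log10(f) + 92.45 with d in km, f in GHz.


20*log10(52.2) = 34.35
20*log10(34.1) = 30.66
FSPL = 157.5 dB

157.5 dB


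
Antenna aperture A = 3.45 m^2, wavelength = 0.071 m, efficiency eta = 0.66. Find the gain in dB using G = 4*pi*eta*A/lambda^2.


G_linear = 4*pi*0.66*3.45/0.071^2 = 5676.18
G_dB = 10*log10(5676.18) = 37.5 dB

37.5 dB


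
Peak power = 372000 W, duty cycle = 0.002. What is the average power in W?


P_avg = 372000 * 0.002 = 744.0 W

744.0 W


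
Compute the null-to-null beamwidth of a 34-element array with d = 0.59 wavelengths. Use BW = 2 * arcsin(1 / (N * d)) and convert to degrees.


1/(N*d) = 1/(34*0.59) = 0.04985
BW = 2*arcsin(0.04985) = 5.7 degrees

5.7 degrees


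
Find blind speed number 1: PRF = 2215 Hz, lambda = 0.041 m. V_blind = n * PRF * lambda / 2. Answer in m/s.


V_blind = 1 * 2215 * 0.041 / 2 = 45.4 m/s

45.4 m/s


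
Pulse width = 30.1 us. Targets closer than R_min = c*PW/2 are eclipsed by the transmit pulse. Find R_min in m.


R_min = 3e8 * 30.1e-6 / 2 = 4515.0 m

4515.0 m


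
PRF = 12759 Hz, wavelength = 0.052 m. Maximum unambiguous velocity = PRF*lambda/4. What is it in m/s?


V_ua = 12759 * 0.052 / 4 = 165.9 m/s

165.9 m/s


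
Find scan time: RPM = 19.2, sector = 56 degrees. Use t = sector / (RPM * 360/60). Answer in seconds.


t = 56 / (19.2 * 360) * 60 = 0.49 s

0.49 s


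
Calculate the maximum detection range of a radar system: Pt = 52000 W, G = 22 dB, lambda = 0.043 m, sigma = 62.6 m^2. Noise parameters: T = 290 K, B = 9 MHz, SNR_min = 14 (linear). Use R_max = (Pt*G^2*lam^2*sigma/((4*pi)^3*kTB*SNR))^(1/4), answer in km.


G_lin = 10^(22/10) = 158.489319
R^4 = 52000 * 158.489319^2 * 0.043^2 * 62.6 / ((4*pi)^3 * 1.38e-23 * 290 * 9000000.0 * 14)
R^4 = 1.51091e17 m^4
R_max = (1.51091e17)^(1/4) = 19715.6 m = 19.7 km

19.7 km


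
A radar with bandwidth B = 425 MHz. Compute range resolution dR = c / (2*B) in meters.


dR = 3e8 / (2 * 425000000.0) = 0.35 m

0.35 m


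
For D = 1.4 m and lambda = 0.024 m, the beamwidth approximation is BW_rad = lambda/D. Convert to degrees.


BW_rad = 0.024 / 1.4 = 0.017143
BW_deg = 0.98 degrees

0.98 degrees


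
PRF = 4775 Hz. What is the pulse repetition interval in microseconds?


PRI = 1/4775 = 0.0002094241 s = 209.4 us

209.4 us


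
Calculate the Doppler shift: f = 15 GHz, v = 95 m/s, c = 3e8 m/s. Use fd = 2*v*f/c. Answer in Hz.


fd = 2 * 95 * 15000000000.0 / 3e8 = 9500.0 Hz

9500.0 Hz


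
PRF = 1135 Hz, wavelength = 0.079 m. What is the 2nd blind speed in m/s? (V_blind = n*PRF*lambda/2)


V_blind = 2 * 1135 * 0.079 / 2 = 89.7 m/s

89.7 m/s


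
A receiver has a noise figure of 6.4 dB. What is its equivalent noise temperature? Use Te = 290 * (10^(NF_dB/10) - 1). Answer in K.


NF_lin = 10^(6.4/10) = 4.365158
Te = 290 * (4.365158 - 1) = 975.9 K

975.9 K


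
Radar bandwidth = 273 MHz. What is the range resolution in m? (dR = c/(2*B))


dR = 3e8 / (2 * 273000000.0) = 0.55 m

0.55 m


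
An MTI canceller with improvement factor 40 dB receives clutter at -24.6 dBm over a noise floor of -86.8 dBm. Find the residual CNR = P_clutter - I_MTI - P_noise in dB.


CNR = -24.6 - 40 - (-86.8) = 22.2 dB

22.2 dB


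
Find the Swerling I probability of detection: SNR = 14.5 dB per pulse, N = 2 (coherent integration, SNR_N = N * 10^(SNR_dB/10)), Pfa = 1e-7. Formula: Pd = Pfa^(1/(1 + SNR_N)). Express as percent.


SNR_lin = 10^(14.5/10) = 28.18383
SNR_N = 2 * 28.18383 = 56.36766
1/(1 + SNR_N) = 1/57.36766 = 0.0174314
Pd = (1e-7)^0.0174314 = 0.75506
Pd = 75.5%

75.5%


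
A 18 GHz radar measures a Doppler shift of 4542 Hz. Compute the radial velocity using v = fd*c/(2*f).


v = 4542 * 3e8 / (2 * 18000000000.0) = 37.9 m/s

37.9 m/s


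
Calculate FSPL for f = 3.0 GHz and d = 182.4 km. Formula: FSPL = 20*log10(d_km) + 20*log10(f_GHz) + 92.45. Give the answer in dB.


20*log10(182.4) = 45.22
20*log10(3.0) = 9.54
FSPL = 147.2 dB

147.2 dB


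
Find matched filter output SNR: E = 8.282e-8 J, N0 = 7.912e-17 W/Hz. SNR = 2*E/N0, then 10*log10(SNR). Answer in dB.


SNR_lin = 2 * 8.282e-8 / 7.912e-17 = 2.094e9
SNR_dB = 10*log10(2.094e9) = 93.2 dB

93.2 dB


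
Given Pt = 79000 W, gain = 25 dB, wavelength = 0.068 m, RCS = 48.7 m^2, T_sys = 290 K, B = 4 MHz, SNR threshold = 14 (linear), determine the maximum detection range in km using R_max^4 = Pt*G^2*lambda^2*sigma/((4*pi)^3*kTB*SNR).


G_lin = 10^(25/10) = 316.227766
R^4 = 79000 * 316.227766^2 * 0.068^2 * 48.7 / ((4*pi)^3 * 1.38e-23 * 290 * 4000000.0 * 14)
R^4 = 4.00018e18 m^4
R_max = (4.00018e18)^(1/4) = 44721.9 m = 44.7 km

44.7 km


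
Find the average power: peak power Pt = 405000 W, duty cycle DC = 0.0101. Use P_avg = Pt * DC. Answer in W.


P_avg = 405000 * 0.0101 = 4090.5 W

4090.5 W


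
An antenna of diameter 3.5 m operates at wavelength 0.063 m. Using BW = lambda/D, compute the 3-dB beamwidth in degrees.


BW_rad = 0.063 / 3.5 = 0.018
BW_deg = 1.03 degrees

1.03 degrees


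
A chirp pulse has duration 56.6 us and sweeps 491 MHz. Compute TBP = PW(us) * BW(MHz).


TBP = 56.6 * 491 = 27790.6

27790.6


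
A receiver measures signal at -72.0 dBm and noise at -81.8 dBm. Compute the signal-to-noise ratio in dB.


SNR = -72.0 - (-81.8) = 9.8 dB

9.8 dB


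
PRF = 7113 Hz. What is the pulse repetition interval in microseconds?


PRI = 1/7113 = 0.0001405877 s = 140.6 us

140.6 us


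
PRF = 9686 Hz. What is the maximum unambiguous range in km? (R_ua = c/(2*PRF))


R_ua = 3e8 / (2 * 9686) = 15486.3 m = 15.5 km

15.5 km


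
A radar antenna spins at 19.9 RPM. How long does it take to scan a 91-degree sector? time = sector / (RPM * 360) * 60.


t = 91 / (19.9 * 360) * 60 = 0.76 s

0.76 s


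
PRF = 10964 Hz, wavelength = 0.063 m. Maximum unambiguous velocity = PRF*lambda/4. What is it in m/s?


V_ua = 10964 * 0.063 / 4 = 172.7 m/s

172.7 m/s


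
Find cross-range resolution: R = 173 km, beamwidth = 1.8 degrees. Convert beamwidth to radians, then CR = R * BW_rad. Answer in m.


BW_rad = 0.031415927
CR = 173000 * 0.031415927 = 5435.0 m

5435.0 m


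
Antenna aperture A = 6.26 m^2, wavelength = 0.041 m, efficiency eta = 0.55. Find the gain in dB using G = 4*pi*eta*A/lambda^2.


G_linear = 4*pi*0.55*6.26/0.041^2 = 25738.26
G_dB = 10*log10(25738.26) = 44.1 dB

44.1 dB


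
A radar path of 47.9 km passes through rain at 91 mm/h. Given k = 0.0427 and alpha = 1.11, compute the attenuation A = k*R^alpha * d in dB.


gamma = 0.0427 * 91^1.11 = 6.382103 dB/km
A = 6.382103 * 47.9 = 305.7 dB

305.7 dB


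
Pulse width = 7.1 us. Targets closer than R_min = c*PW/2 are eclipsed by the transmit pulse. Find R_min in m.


R_min = 3e8 * 7.1e-6 / 2 = 1065.0 m

1065.0 m


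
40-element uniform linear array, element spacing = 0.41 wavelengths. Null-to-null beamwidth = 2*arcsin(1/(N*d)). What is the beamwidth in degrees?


1/(N*d) = 1/(40*0.41) = 0.060976
BW = 2*arcsin(0.060976) = 7.0 degrees

7.0 degrees


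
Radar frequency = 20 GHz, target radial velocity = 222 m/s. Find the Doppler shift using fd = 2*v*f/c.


fd = 2 * 222 * 20000000000.0 / 3e8 = 29600.0 Hz

29600.0 Hz


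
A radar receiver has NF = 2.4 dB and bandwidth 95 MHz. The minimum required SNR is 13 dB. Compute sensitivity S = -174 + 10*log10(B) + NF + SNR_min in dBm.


10*log10(95000000.0) = 79.78
S = -174 + 79.78 + 2.4 + 13 = -78.8 dBm

-78.8 dBm


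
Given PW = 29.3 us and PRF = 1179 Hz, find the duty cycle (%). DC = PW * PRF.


DC = 29.3e-6 * 1179 * 100 = 3.45%

3.45%


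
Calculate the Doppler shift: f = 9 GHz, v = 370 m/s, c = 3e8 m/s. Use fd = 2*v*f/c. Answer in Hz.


fd = 2 * 370 * 9000000000.0 / 3e8 = 22200.0 Hz

22200.0 Hz


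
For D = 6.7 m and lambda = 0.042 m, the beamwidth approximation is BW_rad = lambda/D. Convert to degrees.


BW_rad = 0.042 / 6.7 = 0.006269
BW_deg = 0.36 degrees

0.36 degrees


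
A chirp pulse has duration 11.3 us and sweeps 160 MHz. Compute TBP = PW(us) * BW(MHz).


TBP = 11.3 * 160 = 1808.0

1808.0


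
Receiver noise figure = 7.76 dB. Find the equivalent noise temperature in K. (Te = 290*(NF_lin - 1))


NF_lin = 10^(7.76/10) = 5.970353
Te = 290 * (5.970353 - 1) = 1441.4 K

1441.4 K


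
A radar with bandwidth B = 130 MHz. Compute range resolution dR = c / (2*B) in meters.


dR = 3e8 / (2 * 130000000.0) = 1.15 m

1.15 m


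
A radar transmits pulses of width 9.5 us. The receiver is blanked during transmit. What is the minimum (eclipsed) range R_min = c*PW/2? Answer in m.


R_min = 3e8 * 9.5e-6 / 2 = 1425.0 m

1425.0 m


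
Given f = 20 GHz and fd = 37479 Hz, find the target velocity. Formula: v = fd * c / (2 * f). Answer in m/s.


v = 37479 * 3e8 / (2 * 20000000000.0) = 281.1 m/s

281.1 m/s


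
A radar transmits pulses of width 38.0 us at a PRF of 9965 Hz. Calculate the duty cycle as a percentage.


DC = 38.0e-6 * 9965 * 100 = 37.87%

37.87%


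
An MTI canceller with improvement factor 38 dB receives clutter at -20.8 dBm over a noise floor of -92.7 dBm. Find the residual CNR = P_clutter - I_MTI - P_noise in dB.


CNR = -20.8 - 38 - (-92.7) = 33.9 dB

33.9 dB


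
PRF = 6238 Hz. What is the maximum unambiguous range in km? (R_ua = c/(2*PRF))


R_ua = 3e8 / (2 * 6238) = 24046.2 m = 24.0 km

24.0 km


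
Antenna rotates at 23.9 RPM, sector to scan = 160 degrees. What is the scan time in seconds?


t = 160 / (23.9 * 360) * 60 = 1.12 s

1.12 s


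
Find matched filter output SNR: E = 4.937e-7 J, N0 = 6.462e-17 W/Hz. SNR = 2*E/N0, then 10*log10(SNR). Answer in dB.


SNR_lin = 2 * 4.937e-7 / 6.462e-17 = 1.528e10
SNR_dB = 10*log10(1.528e10) = 101.8 dB

101.8 dB


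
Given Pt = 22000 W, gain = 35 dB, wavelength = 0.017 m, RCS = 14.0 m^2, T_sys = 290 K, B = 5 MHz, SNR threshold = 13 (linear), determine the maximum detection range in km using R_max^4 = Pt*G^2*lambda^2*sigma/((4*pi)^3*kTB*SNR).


G_lin = 10^(35/10) = 3162.27766
R^4 = 22000 * 3162.27766^2 * 0.017^2 * 14.0 / ((4*pi)^3 * 1.38e-23 * 290 * 5000000.0 * 13)
R^4 = 1.72436e18 m^4
R_max = (1.72436e18)^(1/4) = 36237.4 m = 36.2 km

36.2 km


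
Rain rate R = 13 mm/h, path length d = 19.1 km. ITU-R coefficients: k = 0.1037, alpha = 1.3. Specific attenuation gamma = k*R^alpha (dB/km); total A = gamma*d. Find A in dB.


gamma = 0.1037 * 13^1.3 = 2.910081 dB/km
A = 2.910081 * 19.1 = 55.58 dB

55.58 dB


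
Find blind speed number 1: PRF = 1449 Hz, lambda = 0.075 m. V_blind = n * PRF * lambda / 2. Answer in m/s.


V_blind = 1 * 1449 * 0.075 / 2 = 54.3 m/s

54.3 m/s


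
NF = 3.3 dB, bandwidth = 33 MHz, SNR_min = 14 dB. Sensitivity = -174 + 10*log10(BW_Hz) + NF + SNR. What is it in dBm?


10*log10(33000000.0) = 75.19
S = -174 + 75.19 + 3.3 + 14 = -81.5 dBm

-81.5 dBm


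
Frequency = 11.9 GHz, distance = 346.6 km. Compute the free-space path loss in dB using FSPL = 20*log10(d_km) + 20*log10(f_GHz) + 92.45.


20*log10(346.6) = 50.8
20*log10(11.9) = 21.51
FSPL = 164.8 dB

164.8 dB


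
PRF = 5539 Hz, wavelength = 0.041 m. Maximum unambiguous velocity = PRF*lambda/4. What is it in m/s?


V_ua = 5539 * 0.041 / 4 = 56.8 m/s

56.8 m/s


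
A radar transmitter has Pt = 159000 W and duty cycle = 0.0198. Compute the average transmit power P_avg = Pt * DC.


P_avg = 159000 * 0.0198 = 3148.2 W

3148.2 W


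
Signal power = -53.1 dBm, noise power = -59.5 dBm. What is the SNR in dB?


SNR = -53.1 - (-59.5) = 6.4 dB

6.4 dB


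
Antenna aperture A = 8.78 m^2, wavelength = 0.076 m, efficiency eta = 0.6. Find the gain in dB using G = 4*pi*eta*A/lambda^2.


G_linear = 4*pi*0.6*8.78/0.076^2 = 11461.16
G_dB = 10*log10(11461.16) = 40.6 dB

40.6 dB


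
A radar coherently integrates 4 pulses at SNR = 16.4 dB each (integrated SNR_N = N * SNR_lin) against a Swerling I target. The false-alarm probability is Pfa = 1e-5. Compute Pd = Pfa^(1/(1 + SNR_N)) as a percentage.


SNR_lin = 10^(16.4/10) = 43.65158
SNR_N = 4 * 43.65158 = 174.60632
1/(1 + SNR_N) = 1/175.60632 = 0.0056946
Pd = (1e-5)^0.0056946 = 0.93654
Pd = 93.7%

93.7%


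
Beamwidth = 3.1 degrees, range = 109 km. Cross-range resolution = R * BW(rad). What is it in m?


BW_rad = 0.054105207
CR = 109000 * 0.054105207 = 5897.5 m

5897.5 m


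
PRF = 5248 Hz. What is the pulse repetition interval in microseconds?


PRI = 1/5248 = 0.0001905488 s = 190.5 us

190.5 us


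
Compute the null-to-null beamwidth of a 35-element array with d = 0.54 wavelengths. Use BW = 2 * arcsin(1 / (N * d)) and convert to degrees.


1/(N*d) = 1/(35*0.54) = 0.05291
BW = 2*arcsin(0.05291) = 6.1 degrees

6.1 degrees


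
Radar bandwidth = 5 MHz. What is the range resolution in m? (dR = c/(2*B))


dR = 3e8 / (2 * 5000000.0) = 30.0 m

30.0 m


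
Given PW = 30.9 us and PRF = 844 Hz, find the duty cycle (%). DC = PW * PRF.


DC = 30.9e-6 * 844 * 100 = 2.61%

2.61%


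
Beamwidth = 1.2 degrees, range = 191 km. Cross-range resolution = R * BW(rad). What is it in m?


BW_rad = 0.020943951
CR = 191000 * 0.020943951 = 4000.3 m

4000.3 m


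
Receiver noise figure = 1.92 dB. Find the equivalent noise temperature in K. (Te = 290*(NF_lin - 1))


NF_lin = 10^(1.92/10) = 1.555966
Te = 290 * (1.555966 - 1) = 161.2 K

161.2 K


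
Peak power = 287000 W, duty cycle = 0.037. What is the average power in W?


P_avg = 287000 * 0.037 = 10619.0 W

10619.0 W


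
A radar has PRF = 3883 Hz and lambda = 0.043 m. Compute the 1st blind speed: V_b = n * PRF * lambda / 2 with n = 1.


V_blind = 1 * 3883 * 0.043 / 2 = 83.5 m/s

83.5 m/s


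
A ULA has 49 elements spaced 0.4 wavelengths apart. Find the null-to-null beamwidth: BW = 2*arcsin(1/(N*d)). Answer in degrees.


1/(N*d) = 1/(49*0.4) = 0.05102
BW = 2*arcsin(0.05102) = 5.8 degrees

5.8 degrees


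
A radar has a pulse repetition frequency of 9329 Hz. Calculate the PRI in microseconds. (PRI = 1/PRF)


PRI = 1/9329 = 0.0001071926 s = 107.2 us

107.2 us


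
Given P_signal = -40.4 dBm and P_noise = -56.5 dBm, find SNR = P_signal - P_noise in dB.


SNR = -40.4 - (-56.5) = 16.1 dB

16.1 dB


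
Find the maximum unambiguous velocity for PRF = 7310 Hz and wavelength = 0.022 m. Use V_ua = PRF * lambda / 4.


V_ua = 7310 * 0.022 / 4 = 40.2 m/s

40.2 m/s


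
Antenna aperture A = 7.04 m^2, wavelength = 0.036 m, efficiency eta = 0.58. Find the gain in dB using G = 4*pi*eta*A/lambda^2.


G_linear = 4*pi*0.58*7.04/0.036^2 = 39591.82
G_dB = 10*log10(39591.82) = 46.0 dB

46.0 dB


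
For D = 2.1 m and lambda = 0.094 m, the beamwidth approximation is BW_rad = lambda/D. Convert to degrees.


BW_rad = 0.094 / 2.1 = 0.044762
BW_deg = 2.56 degrees

2.56 degrees


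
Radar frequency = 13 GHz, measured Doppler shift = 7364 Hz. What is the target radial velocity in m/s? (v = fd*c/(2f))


v = 7364 * 3e8 / (2 * 13000000000.0) = 85.0 m/s

85.0 m/s


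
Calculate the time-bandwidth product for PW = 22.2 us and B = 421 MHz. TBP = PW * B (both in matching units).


TBP = 22.2 * 421 = 9346.2

9346.2


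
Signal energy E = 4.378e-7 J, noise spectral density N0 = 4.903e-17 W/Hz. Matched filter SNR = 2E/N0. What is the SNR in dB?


SNR_lin = 2 * 4.378e-7 / 4.903e-17 = 1.786e10
SNR_dB = 10*log10(1.786e10) = 102.5 dB

102.5 dB


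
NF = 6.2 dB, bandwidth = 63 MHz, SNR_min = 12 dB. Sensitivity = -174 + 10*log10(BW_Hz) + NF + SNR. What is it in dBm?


10*log10(63000000.0) = 77.99
S = -174 + 77.99 + 6.2 + 12 = -77.8 dBm

-77.8 dBm


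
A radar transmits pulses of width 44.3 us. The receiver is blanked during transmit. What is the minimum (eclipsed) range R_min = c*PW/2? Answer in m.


R_min = 3e8 * 44.3e-6 / 2 = 6645.0 m

6645.0 m


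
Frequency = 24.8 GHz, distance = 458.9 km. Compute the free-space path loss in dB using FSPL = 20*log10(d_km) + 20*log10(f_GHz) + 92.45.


20*log10(458.9) = 53.23
20*log10(24.8) = 27.89
FSPL = 173.6 dB

173.6 dB


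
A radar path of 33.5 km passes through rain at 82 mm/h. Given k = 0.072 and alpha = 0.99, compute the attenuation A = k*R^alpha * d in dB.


gamma = 0.072 * 82^0.99 = 5.649477 dB/km
A = 5.649477 * 33.5 = 189.26 dB

189.26 dB


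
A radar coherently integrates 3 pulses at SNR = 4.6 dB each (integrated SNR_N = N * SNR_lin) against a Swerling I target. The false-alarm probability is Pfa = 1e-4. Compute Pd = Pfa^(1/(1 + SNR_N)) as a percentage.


SNR_lin = 10^(4.6/10) = 2.88403
SNR_N = 3 * 2.88403 = 8.65209
1/(1 + SNR_N) = 1/9.65209 = 0.1036045
Pd = (1e-4)^0.1036045 = 0.38511
Pd = 38.5%

38.5%


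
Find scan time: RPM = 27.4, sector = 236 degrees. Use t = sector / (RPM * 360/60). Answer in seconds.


t = 236 / (27.4 * 360) * 60 = 1.44 s

1.44 s


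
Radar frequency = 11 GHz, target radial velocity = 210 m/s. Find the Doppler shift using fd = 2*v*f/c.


fd = 2 * 210 * 11000000000.0 / 3e8 = 15400.0 Hz

15400.0 Hz


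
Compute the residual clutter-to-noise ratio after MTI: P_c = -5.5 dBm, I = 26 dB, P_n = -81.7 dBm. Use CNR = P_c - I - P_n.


CNR = -5.5 - 26 - (-81.7) = 50.2 dB

50.2 dB


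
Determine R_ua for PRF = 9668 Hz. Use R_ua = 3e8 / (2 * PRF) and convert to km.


R_ua = 3e8 / (2 * 9668) = 15515.1 m = 15.5 km

15.5 km


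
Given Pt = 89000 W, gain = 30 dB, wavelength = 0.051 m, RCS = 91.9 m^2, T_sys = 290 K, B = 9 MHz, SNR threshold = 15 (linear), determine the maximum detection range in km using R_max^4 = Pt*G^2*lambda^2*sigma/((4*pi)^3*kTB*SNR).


G_lin = 10^(30/10) = 1000.0
R^4 = 89000 * 1000.0^2 * 0.051^2 * 91.9 / ((4*pi)^3 * 1.38e-23 * 290 * 9000000.0 * 15)
R^4 = 1.98429e19 m^4
R_max = (1.98429e19)^(1/4) = 66742.3 m = 66.7 km

66.7 km
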